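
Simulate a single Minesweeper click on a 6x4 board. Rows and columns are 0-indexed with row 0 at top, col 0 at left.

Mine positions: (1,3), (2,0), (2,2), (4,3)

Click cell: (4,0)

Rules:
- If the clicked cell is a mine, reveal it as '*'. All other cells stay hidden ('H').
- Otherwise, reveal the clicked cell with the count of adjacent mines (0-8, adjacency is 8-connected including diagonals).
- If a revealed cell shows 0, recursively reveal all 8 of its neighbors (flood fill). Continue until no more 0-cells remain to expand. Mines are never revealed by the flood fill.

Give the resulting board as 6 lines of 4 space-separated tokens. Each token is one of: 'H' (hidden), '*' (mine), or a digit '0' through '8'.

H H H H
H H H H
H H H H
1 2 2 H
0 0 1 H
0 0 1 H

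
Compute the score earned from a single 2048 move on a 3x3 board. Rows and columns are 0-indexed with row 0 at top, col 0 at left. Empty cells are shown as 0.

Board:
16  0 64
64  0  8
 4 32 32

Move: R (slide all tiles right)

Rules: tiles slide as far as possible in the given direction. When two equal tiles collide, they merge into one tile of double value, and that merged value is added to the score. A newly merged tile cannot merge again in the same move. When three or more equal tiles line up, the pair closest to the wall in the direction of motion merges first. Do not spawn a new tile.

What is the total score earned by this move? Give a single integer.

Answer: 64

Derivation:
Slide right:
row 0: [16, 0, 64] -> [0, 16, 64]  score +0 (running 0)
row 1: [64, 0, 8] -> [0, 64, 8]  score +0 (running 0)
row 2: [4, 32, 32] -> [0, 4, 64]  score +64 (running 64)
Board after move:
 0 16 64
 0 64  8
 0  4 64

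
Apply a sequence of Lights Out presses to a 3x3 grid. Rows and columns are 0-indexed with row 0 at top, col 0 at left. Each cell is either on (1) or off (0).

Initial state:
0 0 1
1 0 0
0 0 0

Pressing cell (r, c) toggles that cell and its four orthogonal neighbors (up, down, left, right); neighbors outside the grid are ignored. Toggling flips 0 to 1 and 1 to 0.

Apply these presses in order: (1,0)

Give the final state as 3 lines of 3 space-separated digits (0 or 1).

After press 1 at (1,0):
1 0 1
0 1 0
1 0 0

Answer: 1 0 1
0 1 0
1 0 0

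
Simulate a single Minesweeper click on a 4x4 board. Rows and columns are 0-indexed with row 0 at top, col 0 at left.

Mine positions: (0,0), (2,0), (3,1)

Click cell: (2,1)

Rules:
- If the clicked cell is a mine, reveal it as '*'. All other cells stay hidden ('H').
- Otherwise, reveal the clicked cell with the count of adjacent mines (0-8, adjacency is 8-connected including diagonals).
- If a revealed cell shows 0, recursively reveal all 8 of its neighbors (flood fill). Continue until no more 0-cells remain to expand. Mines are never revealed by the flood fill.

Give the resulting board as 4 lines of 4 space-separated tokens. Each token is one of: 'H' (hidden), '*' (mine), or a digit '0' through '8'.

H H H H
H H H H
H 2 H H
H H H H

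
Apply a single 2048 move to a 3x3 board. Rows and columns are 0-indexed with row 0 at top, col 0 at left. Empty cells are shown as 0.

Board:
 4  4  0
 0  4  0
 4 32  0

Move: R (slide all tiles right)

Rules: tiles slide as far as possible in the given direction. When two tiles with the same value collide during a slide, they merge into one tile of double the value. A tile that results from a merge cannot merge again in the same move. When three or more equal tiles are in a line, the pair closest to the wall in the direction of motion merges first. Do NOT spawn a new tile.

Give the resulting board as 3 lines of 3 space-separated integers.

Answer:  0  0  8
 0  0  4
 0  4 32

Derivation:
Slide right:
row 0: [4, 4, 0] -> [0, 0, 8]
row 1: [0, 4, 0] -> [0, 0, 4]
row 2: [4, 32, 0] -> [0, 4, 32]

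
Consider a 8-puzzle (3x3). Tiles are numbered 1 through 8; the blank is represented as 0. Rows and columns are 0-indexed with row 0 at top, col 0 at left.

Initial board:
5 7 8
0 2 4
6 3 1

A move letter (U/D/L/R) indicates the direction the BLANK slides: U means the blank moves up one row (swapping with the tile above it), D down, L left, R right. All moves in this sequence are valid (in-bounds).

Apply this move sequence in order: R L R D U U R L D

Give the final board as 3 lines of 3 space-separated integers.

After move 1 (R):
5 7 8
2 0 4
6 3 1

After move 2 (L):
5 7 8
0 2 4
6 3 1

After move 3 (R):
5 7 8
2 0 4
6 3 1

After move 4 (D):
5 7 8
2 3 4
6 0 1

After move 5 (U):
5 7 8
2 0 4
6 3 1

After move 6 (U):
5 0 8
2 7 4
6 3 1

After move 7 (R):
5 8 0
2 7 4
6 3 1

After move 8 (L):
5 0 8
2 7 4
6 3 1

After move 9 (D):
5 7 8
2 0 4
6 3 1

Answer: 5 7 8
2 0 4
6 3 1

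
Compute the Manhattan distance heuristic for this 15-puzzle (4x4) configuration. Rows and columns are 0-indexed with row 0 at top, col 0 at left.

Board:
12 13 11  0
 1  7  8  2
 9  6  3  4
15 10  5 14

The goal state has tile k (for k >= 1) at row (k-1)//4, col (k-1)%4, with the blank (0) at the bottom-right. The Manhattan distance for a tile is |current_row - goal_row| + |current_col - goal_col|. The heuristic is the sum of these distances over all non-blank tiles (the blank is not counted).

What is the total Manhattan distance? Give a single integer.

Tile 12: at (0,0), goal (2,3), distance |0-2|+|0-3| = 5
Tile 13: at (0,1), goal (3,0), distance |0-3|+|1-0| = 4
Tile 11: at (0,2), goal (2,2), distance |0-2|+|2-2| = 2
Tile 1: at (1,0), goal (0,0), distance |1-0|+|0-0| = 1
Tile 7: at (1,1), goal (1,2), distance |1-1|+|1-2| = 1
Tile 8: at (1,2), goal (1,3), distance |1-1|+|2-3| = 1
Tile 2: at (1,3), goal (0,1), distance |1-0|+|3-1| = 3
Tile 9: at (2,0), goal (2,0), distance |2-2|+|0-0| = 0
Tile 6: at (2,1), goal (1,1), distance |2-1|+|1-1| = 1
Tile 3: at (2,2), goal (0,2), distance |2-0|+|2-2| = 2
Tile 4: at (2,3), goal (0,3), distance |2-0|+|3-3| = 2
Tile 15: at (3,0), goal (3,2), distance |3-3|+|0-2| = 2
Tile 10: at (3,1), goal (2,1), distance |3-2|+|1-1| = 1
Tile 5: at (3,2), goal (1,0), distance |3-1|+|2-0| = 4
Tile 14: at (3,3), goal (3,1), distance |3-3|+|3-1| = 2
Sum: 5 + 4 + 2 + 1 + 1 + 1 + 3 + 0 + 1 + 2 + 2 + 2 + 1 + 4 + 2 = 31

Answer: 31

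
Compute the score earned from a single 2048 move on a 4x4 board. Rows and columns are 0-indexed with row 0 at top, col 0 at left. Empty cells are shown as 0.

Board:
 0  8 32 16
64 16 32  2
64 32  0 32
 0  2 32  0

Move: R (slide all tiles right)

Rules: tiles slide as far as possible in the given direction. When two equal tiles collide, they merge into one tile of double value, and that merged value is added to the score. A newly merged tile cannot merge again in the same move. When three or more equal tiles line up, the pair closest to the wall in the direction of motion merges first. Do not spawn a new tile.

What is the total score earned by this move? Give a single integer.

Slide right:
row 0: [0, 8, 32, 16] -> [0, 8, 32, 16]  score +0 (running 0)
row 1: [64, 16, 32, 2] -> [64, 16, 32, 2]  score +0 (running 0)
row 2: [64, 32, 0, 32] -> [0, 0, 64, 64]  score +64 (running 64)
row 3: [0, 2, 32, 0] -> [0, 0, 2, 32]  score +0 (running 64)
Board after move:
 0  8 32 16
64 16 32  2
 0  0 64 64
 0  0  2 32

Answer: 64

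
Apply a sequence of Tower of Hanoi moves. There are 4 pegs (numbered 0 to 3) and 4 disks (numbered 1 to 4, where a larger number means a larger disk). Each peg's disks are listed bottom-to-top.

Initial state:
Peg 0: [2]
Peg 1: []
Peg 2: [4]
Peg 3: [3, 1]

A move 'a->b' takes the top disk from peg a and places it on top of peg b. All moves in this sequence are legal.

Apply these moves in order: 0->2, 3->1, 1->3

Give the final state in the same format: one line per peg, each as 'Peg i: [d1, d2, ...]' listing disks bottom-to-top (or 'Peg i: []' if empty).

Answer: Peg 0: []
Peg 1: []
Peg 2: [4, 2]
Peg 3: [3, 1]

Derivation:
After move 1 (0->2):
Peg 0: []
Peg 1: []
Peg 2: [4, 2]
Peg 3: [3, 1]

After move 2 (3->1):
Peg 0: []
Peg 1: [1]
Peg 2: [4, 2]
Peg 3: [3]

After move 3 (1->3):
Peg 0: []
Peg 1: []
Peg 2: [4, 2]
Peg 3: [3, 1]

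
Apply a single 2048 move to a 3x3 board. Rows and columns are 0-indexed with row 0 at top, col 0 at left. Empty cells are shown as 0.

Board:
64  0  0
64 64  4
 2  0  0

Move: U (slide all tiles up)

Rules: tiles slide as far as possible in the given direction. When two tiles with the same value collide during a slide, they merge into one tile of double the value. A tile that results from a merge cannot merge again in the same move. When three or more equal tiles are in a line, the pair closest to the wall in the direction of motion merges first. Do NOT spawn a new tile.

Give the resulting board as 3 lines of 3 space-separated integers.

Slide up:
col 0: [64, 64, 2] -> [128, 2, 0]
col 1: [0, 64, 0] -> [64, 0, 0]
col 2: [0, 4, 0] -> [4, 0, 0]

Answer: 128  64   4
  2   0   0
  0   0   0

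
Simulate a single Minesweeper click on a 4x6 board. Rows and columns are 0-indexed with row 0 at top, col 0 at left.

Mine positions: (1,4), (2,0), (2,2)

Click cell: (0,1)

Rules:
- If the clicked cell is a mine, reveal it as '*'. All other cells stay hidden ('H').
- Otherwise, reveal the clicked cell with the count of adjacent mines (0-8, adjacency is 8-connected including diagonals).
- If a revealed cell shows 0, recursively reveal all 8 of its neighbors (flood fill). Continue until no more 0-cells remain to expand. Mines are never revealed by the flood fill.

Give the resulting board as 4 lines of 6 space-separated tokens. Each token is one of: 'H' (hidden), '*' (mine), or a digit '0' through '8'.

0 0 0 1 H H
1 2 1 2 H H
H H H H H H
H H H H H H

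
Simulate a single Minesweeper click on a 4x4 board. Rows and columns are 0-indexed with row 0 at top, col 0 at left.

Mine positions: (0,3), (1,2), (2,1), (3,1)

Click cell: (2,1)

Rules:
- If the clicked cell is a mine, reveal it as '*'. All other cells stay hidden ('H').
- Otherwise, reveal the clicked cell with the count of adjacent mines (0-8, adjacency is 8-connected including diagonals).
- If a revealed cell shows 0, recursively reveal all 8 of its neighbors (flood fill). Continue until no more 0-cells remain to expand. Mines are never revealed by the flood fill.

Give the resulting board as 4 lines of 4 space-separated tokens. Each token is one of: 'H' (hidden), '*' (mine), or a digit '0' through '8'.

H H H H
H H H H
H * H H
H H H H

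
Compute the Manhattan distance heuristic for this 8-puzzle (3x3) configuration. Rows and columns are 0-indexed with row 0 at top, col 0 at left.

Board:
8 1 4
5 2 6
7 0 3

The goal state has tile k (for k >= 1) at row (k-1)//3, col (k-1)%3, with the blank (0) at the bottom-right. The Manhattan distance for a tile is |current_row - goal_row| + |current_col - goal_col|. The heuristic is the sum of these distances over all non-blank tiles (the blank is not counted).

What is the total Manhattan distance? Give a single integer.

Answer: 11

Derivation:
Tile 8: at (0,0), goal (2,1), distance |0-2|+|0-1| = 3
Tile 1: at (0,1), goal (0,0), distance |0-0|+|1-0| = 1
Tile 4: at (0,2), goal (1,0), distance |0-1|+|2-0| = 3
Tile 5: at (1,0), goal (1,1), distance |1-1|+|0-1| = 1
Tile 2: at (1,1), goal (0,1), distance |1-0|+|1-1| = 1
Tile 6: at (1,2), goal (1,2), distance |1-1|+|2-2| = 0
Tile 7: at (2,0), goal (2,0), distance |2-2|+|0-0| = 0
Tile 3: at (2,2), goal (0,2), distance |2-0|+|2-2| = 2
Sum: 3 + 1 + 3 + 1 + 1 + 0 + 0 + 2 = 11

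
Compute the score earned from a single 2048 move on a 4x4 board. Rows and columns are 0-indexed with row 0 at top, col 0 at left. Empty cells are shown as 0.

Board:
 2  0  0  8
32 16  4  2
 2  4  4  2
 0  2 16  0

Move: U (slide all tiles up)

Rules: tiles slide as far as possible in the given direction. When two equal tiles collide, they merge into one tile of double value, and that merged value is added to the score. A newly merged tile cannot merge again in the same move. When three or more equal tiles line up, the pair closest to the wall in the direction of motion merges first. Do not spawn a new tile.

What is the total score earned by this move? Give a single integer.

Slide up:
col 0: [2, 32, 2, 0] -> [2, 32, 2, 0]  score +0 (running 0)
col 1: [0, 16, 4, 2] -> [16, 4, 2, 0]  score +0 (running 0)
col 2: [0, 4, 4, 16] -> [8, 16, 0, 0]  score +8 (running 8)
col 3: [8, 2, 2, 0] -> [8, 4, 0, 0]  score +4 (running 12)
Board after move:
 2 16  8  8
32  4 16  4
 2  2  0  0
 0  0  0  0

Answer: 12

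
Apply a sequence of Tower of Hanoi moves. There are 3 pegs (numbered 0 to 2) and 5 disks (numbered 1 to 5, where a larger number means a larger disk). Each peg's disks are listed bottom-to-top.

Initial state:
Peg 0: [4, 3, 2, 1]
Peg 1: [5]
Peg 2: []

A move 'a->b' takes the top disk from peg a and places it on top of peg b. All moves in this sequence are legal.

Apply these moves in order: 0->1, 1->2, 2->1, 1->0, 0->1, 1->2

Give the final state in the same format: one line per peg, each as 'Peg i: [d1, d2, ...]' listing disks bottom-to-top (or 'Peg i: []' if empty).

Answer: Peg 0: [4, 3, 2]
Peg 1: [5]
Peg 2: [1]

Derivation:
After move 1 (0->1):
Peg 0: [4, 3, 2]
Peg 1: [5, 1]
Peg 2: []

After move 2 (1->2):
Peg 0: [4, 3, 2]
Peg 1: [5]
Peg 2: [1]

After move 3 (2->1):
Peg 0: [4, 3, 2]
Peg 1: [5, 1]
Peg 2: []

After move 4 (1->0):
Peg 0: [4, 3, 2, 1]
Peg 1: [5]
Peg 2: []

After move 5 (0->1):
Peg 0: [4, 3, 2]
Peg 1: [5, 1]
Peg 2: []

After move 6 (1->2):
Peg 0: [4, 3, 2]
Peg 1: [5]
Peg 2: [1]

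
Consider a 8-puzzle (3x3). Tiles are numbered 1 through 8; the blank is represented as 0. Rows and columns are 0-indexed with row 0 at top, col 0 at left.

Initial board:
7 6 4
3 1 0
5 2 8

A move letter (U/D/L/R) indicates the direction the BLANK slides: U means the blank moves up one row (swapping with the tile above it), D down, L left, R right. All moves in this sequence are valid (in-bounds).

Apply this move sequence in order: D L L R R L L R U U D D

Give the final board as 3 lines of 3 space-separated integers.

Answer: 7 6 4
3 1 8
5 0 2

Derivation:
After move 1 (D):
7 6 4
3 1 8
5 2 0

After move 2 (L):
7 6 4
3 1 8
5 0 2

After move 3 (L):
7 6 4
3 1 8
0 5 2

After move 4 (R):
7 6 4
3 1 8
5 0 2

After move 5 (R):
7 6 4
3 1 8
5 2 0

After move 6 (L):
7 6 4
3 1 8
5 0 2

After move 7 (L):
7 6 4
3 1 8
0 5 2

After move 8 (R):
7 6 4
3 1 8
5 0 2

After move 9 (U):
7 6 4
3 0 8
5 1 2

After move 10 (U):
7 0 4
3 6 8
5 1 2

After move 11 (D):
7 6 4
3 0 8
5 1 2

After move 12 (D):
7 6 4
3 1 8
5 0 2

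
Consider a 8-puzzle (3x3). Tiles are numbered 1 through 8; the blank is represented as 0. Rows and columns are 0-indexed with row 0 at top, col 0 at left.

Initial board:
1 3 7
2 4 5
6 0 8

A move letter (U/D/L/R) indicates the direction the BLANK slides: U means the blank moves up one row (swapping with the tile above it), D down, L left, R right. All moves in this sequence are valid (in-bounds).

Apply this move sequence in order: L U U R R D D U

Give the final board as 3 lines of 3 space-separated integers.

After move 1 (L):
1 3 7
2 4 5
0 6 8

After move 2 (U):
1 3 7
0 4 5
2 6 8

After move 3 (U):
0 3 7
1 4 5
2 6 8

After move 4 (R):
3 0 7
1 4 5
2 6 8

After move 5 (R):
3 7 0
1 4 5
2 6 8

After move 6 (D):
3 7 5
1 4 0
2 6 8

After move 7 (D):
3 7 5
1 4 8
2 6 0

After move 8 (U):
3 7 5
1 4 0
2 6 8

Answer: 3 7 5
1 4 0
2 6 8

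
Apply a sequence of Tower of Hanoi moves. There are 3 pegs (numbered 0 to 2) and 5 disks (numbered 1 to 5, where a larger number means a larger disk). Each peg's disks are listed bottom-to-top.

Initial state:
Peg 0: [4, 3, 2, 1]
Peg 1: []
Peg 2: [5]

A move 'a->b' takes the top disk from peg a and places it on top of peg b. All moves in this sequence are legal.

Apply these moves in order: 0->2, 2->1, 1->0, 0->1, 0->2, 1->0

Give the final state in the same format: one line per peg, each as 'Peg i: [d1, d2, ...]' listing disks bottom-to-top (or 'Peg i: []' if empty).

After move 1 (0->2):
Peg 0: [4, 3, 2]
Peg 1: []
Peg 2: [5, 1]

After move 2 (2->1):
Peg 0: [4, 3, 2]
Peg 1: [1]
Peg 2: [5]

After move 3 (1->0):
Peg 0: [4, 3, 2, 1]
Peg 1: []
Peg 2: [5]

After move 4 (0->1):
Peg 0: [4, 3, 2]
Peg 1: [1]
Peg 2: [5]

After move 5 (0->2):
Peg 0: [4, 3]
Peg 1: [1]
Peg 2: [5, 2]

After move 6 (1->0):
Peg 0: [4, 3, 1]
Peg 1: []
Peg 2: [5, 2]

Answer: Peg 0: [4, 3, 1]
Peg 1: []
Peg 2: [5, 2]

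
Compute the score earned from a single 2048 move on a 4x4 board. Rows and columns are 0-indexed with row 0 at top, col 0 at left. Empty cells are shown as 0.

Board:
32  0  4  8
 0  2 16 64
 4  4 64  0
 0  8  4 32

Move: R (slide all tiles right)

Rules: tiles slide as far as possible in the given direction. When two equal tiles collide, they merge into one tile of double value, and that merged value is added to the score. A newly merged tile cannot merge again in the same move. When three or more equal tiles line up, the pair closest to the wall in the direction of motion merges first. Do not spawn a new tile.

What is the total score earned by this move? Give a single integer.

Answer: 8

Derivation:
Slide right:
row 0: [32, 0, 4, 8] -> [0, 32, 4, 8]  score +0 (running 0)
row 1: [0, 2, 16, 64] -> [0, 2, 16, 64]  score +0 (running 0)
row 2: [4, 4, 64, 0] -> [0, 0, 8, 64]  score +8 (running 8)
row 3: [0, 8, 4, 32] -> [0, 8, 4, 32]  score +0 (running 8)
Board after move:
 0 32  4  8
 0  2 16 64
 0  0  8 64
 0  8  4 32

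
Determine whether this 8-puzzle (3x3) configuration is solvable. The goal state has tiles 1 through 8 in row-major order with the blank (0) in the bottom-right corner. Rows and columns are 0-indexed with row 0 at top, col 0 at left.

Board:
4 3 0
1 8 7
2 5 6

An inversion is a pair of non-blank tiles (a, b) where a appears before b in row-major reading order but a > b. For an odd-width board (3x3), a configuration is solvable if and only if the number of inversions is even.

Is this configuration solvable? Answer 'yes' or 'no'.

Inversions (pairs i<j in row-major order where tile[i] > tile[j] > 0): 12
12 is even, so the puzzle is solvable.

Answer: yes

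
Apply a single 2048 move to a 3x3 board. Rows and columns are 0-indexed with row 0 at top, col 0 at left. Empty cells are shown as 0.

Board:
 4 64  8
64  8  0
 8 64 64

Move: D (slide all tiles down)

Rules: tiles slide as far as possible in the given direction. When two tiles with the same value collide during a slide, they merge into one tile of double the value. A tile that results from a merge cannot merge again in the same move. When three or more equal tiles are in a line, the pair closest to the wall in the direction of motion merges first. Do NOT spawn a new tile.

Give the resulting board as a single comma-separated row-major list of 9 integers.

Slide down:
col 0: [4, 64, 8] -> [4, 64, 8]
col 1: [64, 8, 64] -> [64, 8, 64]
col 2: [8, 0, 64] -> [0, 8, 64]

Answer: 4, 64, 0, 64, 8, 8, 8, 64, 64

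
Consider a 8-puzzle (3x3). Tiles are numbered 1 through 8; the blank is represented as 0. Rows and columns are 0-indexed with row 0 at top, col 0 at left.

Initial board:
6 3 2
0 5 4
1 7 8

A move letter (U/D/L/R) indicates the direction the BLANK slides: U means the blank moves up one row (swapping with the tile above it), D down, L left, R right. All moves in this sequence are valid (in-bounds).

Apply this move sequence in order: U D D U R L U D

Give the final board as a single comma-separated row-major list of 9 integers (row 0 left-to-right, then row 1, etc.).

Answer: 6, 3, 2, 0, 5, 4, 1, 7, 8

Derivation:
After move 1 (U):
0 3 2
6 5 4
1 7 8

After move 2 (D):
6 3 2
0 5 4
1 7 8

After move 3 (D):
6 3 2
1 5 4
0 7 8

After move 4 (U):
6 3 2
0 5 4
1 7 8

After move 5 (R):
6 3 2
5 0 4
1 7 8

After move 6 (L):
6 3 2
0 5 4
1 7 8

After move 7 (U):
0 3 2
6 5 4
1 7 8

After move 8 (D):
6 3 2
0 5 4
1 7 8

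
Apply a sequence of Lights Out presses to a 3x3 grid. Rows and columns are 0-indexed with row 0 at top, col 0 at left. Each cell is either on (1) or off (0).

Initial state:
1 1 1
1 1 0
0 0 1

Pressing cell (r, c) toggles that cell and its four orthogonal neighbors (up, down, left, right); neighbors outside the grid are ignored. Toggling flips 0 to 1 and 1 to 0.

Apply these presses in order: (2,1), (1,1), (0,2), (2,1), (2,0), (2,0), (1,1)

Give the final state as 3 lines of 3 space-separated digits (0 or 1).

Answer: 1 0 0
1 1 1
0 0 1

Derivation:
After press 1 at (2,1):
1 1 1
1 0 0
1 1 0

After press 2 at (1,1):
1 0 1
0 1 1
1 0 0

After press 3 at (0,2):
1 1 0
0 1 0
1 0 0

After press 4 at (2,1):
1 1 0
0 0 0
0 1 1

After press 5 at (2,0):
1 1 0
1 0 0
1 0 1

After press 6 at (2,0):
1 1 0
0 0 0
0 1 1

After press 7 at (1,1):
1 0 0
1 1 1
0 0 1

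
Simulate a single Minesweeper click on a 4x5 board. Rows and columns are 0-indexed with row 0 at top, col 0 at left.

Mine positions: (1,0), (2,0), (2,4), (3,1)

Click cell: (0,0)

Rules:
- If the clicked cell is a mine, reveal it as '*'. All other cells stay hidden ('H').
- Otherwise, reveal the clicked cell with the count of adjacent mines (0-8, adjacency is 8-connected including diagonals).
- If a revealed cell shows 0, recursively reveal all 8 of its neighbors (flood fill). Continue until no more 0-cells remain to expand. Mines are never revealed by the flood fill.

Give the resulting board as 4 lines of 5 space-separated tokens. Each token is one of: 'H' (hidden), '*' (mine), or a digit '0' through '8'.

1 H H H H
H H H H H
H H H H H
H H H H H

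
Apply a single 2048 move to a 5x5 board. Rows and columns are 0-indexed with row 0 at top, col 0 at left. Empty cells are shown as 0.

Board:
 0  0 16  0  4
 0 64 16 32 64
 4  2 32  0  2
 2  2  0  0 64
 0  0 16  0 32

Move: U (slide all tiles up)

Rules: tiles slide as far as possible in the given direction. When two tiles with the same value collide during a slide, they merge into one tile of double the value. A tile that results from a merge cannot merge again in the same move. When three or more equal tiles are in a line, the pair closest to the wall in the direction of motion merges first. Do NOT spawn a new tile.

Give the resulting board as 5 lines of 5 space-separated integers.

Slide up:
col 0: [0, 0, 4, 2, 0] -> [4, 2, 0, 0, 0]
col 1: [0, 64, 2, 2, 0] -> [64, 4, 0, 0, 0]
col 2: [16, 16, 32, 0, 16] -> [32, 32, 16, 0, 0]
col 3: [0, 32, 0, 0, 0] -> [32, 0, 0, 0, 0]
col 4: [4, 64, 2, 64, 32] -> [4, 64, 2, 64, 32]

Answer:  4 64 32 32  4
 2  4 32  0 64
 0  0 16  0  2
 0  0  0  0 64
 0  0  0  0 32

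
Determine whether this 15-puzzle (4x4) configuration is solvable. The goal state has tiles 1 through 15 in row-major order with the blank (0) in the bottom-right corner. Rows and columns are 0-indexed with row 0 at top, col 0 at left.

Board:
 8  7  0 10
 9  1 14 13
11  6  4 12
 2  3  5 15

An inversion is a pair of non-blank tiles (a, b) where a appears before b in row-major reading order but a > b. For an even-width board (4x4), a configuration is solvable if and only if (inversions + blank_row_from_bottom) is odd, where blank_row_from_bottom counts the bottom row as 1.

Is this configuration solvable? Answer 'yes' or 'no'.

Answer: yes

Derivation:
Inversions: 55
Blank is in row 0 (0-indexed from top), which is row 4 counting from the bottom (bottom = 1).
55 + 4 = 59, which is odd, so the puzzle is solvable.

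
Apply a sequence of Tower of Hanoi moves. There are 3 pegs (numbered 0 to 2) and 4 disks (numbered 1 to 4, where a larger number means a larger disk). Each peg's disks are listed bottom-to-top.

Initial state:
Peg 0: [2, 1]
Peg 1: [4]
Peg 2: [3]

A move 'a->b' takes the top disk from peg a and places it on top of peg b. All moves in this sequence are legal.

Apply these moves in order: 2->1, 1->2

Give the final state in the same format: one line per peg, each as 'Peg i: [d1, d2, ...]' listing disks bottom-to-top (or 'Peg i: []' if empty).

Answer: Peg 0: [2, 1]
Peg 1: [4]
Peg 2: [3]

Derivation:
After move 1 (2->1):
Peg 0: [2, 1]
Peg 1: [4, 3]
Peg 2: []

After move 2 (1->2):
Peg 0: [2, 1]
Peg 1: [4]
Peg 2: [3]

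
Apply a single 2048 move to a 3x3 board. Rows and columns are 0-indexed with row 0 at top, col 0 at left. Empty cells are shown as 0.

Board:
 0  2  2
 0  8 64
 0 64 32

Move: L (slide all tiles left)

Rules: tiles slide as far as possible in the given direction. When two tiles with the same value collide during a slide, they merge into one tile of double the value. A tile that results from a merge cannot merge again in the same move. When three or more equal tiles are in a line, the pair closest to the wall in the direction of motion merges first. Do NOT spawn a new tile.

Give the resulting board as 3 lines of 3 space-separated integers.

Slide left:
row 0: [0, 2, 2] -> [4, 0, 0]
row 1: [0, 8, 64] -> [8, 64, 0]
row 2: [0, 64, 32] -> [64, 32, 0]

Answer:  4  0  0
 8 64  0
64 32  0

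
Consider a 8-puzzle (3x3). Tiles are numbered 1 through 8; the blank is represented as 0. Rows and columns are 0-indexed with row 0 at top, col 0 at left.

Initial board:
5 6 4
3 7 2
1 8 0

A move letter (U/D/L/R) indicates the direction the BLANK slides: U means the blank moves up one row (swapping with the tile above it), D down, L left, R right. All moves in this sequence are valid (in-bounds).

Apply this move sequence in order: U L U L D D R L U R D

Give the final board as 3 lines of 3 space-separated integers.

After move 1 (U):
5 6 4
3 7 0
1 8 2

After move 2 (L):
5 6 4
3 0 7
1 8 2

After move 3 (U):
5 0 4
3 6 7
1 8 2

After move 4 (L):
0 5 4
3 6 7
1 8 2

After move 5 (D):
3 5 4
0 6 7
1 8 2

After move 6 (D):
3 5 4
1 6 7
0 8 2

After move 7 (R):
3 5 4
1 6 7
8 0 2

After move 8 (L):
3 5 4
1 6 7
0 8 2

After move 9 (U):
3 5 4
0 6 7
1 8 2

After move 10 (R):
3 5 4
6 0 7
1 8 2

After move 11 (D):
3 5 4
6 8 7
1 0 2

Answer: 3 5 4
6 8 7
1 0 2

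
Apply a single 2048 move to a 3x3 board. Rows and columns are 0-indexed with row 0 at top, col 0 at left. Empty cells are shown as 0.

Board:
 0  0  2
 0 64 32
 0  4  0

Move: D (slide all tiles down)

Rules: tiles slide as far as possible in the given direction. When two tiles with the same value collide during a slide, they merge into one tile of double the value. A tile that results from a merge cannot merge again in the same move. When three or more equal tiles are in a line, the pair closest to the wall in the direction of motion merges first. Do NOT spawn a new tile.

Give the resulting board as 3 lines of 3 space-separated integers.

Slide down:
col 0: [0, 0, 0] -> [0, 0, 0]
col 1: [0, 64, 4] -> [0, 64, 4]
col 2: [2, 32, 0] -> [0, 2, 32]

Answer:  0  0  0
 0 64  2
 0  4 32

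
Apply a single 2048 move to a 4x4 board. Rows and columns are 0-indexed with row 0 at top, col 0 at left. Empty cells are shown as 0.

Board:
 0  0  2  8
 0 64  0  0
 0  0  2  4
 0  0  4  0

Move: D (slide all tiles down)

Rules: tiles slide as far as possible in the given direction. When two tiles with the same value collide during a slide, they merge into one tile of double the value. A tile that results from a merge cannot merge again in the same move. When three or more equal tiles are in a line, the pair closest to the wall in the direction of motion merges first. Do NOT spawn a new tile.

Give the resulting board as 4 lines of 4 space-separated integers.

Slide down:
col 0: [0, 0, 0, 0] -> [0, 0, 0, 0]
col 1: [0, 64, 0, 0] -> [0, 0, 0, 64]
col 2: [2, 0, 2, 4] -> [0, 0, 4, 4]
col 3: [8, 0, 4, 0] -> [0, 0, 8, 4]

Answer:  0  0  0  0
 0  0  0  0
 0  0  4  8
 0 64  4  4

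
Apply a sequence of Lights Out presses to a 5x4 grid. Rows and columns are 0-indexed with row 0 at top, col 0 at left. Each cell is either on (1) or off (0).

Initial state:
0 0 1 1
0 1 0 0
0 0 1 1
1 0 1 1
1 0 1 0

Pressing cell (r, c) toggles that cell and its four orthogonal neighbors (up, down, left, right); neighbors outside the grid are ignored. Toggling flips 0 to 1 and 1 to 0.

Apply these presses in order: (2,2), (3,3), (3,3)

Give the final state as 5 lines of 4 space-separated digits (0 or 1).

Answer: 0 0 1 1
0 1 1 0
0 1 0 0
1 0 0 1
1 0 1 0

Derivation:
After press 1 at (2,2):
0 0 1 1
0 1 1 0
0 1 0 0
1 0 0 1
1 0 1 0

After press 2 at (3,3):
0 0 1 1
0 1 1 0
0 1 0 1
1 0 1 0
1 0 1 1

After press 3 at (3,3):
0 0 1 1
0 1 1 0
0 1 0 0
1 0 0 1
1 0 1 0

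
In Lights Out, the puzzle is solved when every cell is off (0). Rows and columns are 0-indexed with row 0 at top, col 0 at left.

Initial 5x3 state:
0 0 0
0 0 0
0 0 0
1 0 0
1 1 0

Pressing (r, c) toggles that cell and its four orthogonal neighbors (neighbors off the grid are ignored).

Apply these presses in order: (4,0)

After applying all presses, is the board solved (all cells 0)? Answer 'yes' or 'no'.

Answer: yes

Derivation:
After press 1 at (4,0):
0 0 0
0 0 0
0 0 0
0 0 0
0 0 0

Lights still on: 0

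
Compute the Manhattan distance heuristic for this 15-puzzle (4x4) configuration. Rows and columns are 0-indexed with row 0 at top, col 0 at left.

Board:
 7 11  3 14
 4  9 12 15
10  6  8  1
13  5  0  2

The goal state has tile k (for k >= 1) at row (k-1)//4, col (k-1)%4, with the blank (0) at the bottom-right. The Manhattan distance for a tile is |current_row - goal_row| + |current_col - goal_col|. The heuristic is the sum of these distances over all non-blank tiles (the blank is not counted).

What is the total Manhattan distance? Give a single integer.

Answer: 39

Derivation:
Tile 7: at (0,0), goal (1,2), distance |0-1|+|0-2| = 3
Tile 11: at (0,1), goal (2,2), distance |0-2|+|1-2| = 3
Tile 3: at (0,2), goal (0,2), distance |0-0|+|2-2| = 0
Tile 14: at (0,3), goal (3,1), distance |0-3|+|3-1| = 5
Tile 4: at (1,0), goal (0,3), distance |1-0|+|0-3| = 4
Tile 9: at (1,1), goal (2,0), distance |1-2|+|1-0| = 2
Tile 12: at (1,2), goal (2,3), distance |1-2|+|2-3| = 2
Tile 15: at (1,3), goal (3,2), distance |1-3|+|3-2| = 3
Tile 10: at (2,0), goal (2,1), distance |2-2|+|0-1| = 1
Tile 6: at (2,1), goal (1,1), distance |2-1|+|1-1| = 1
Tile 8: at (2,2), goal (1,3), distance |2-1|+|2-3| = 2
Tile 1: at (2,3), goal (0,0), distance |2-0|+|3-0| = 5
Tile 13: at (3,0), goal (3,0), distance |3-3|+|0-0| = 0
Tile 5: at (3,1), goal (1,0), distance |3-1|+|1-0| = 3
Tile 2: at (3,3), goal (0,1), distance |3-0|+|3-1| = 5
Sum: 3 + 3 + 0 + 5 + 4 + 2 + 2 + 3 + 1 + 1 + 2 + 5 + 0 + 3 + 5 = 39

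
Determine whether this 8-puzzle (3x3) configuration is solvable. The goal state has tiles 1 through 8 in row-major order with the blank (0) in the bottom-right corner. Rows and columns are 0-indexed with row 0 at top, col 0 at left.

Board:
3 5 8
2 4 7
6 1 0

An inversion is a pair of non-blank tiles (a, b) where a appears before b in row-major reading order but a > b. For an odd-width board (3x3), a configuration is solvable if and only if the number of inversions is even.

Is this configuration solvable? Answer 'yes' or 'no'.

Inversions (pairs i<j in row-major order where tile[i] > tile[j] > 0): 15
15 is odd, so the puzzle is not solvable.

Answer: no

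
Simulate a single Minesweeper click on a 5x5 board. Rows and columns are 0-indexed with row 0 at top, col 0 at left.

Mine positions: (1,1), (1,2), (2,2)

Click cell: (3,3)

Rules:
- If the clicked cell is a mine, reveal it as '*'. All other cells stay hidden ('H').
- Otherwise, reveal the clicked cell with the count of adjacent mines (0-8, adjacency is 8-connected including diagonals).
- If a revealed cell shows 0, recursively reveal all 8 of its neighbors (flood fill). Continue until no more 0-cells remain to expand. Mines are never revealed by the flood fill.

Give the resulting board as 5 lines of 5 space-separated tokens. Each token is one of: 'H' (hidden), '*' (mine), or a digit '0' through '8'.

H H H H H
H H H H H
H H H H H
H H H 1 H
H H H H H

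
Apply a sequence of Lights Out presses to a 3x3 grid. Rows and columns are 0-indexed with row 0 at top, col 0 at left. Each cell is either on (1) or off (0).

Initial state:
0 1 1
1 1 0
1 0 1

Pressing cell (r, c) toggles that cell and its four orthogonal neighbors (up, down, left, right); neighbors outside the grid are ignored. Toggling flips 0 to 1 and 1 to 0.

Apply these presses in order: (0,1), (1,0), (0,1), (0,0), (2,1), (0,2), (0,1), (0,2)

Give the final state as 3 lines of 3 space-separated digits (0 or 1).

Answer: 1 1 0
1 0 0
1 1 0

Derivation:
After press 1 at (0,1):
1 0 0
1 0 0
1 0 1

After press 2 at (1,0):
0 0 0
0 1 0
0 0 1

After press 3 at (0,1):
1 1 1
0 0 0
0 0 1

After press 4 at (0,0):
0 0 1
1 0 0
0 0 1

After press 5 at (2,1):
0 0 1
1 1 0
1 1 0

After press 6 at (0,2):
0 1 0
1 1 1
1 1 0

After press 7 at (0,1):
1 0 1
1 0 1
1 1 0

After press 8 at (0,2):
1 1 0
1 0 0
1 1 0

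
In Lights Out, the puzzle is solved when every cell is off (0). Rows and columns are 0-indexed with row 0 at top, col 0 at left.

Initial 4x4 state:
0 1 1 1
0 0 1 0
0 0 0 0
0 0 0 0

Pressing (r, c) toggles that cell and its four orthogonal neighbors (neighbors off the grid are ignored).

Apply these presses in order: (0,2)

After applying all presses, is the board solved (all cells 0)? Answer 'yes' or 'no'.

Answer: yes

Derivation:
After press 1 at (0,2):
0 0 0 0
0 0 0 0
0 0 0 0
0 0 0 0

Lights still on: 0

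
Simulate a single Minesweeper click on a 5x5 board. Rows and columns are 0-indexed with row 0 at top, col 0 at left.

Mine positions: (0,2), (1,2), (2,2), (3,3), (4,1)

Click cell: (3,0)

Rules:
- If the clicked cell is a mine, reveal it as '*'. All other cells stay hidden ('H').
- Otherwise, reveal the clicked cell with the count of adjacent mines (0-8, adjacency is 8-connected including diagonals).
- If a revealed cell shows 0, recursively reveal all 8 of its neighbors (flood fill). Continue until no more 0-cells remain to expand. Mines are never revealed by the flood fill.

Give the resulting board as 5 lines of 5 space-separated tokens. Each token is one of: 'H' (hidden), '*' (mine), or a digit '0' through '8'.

H H H H H
H H H H H
H H H H H
1 H H H H
H H H H H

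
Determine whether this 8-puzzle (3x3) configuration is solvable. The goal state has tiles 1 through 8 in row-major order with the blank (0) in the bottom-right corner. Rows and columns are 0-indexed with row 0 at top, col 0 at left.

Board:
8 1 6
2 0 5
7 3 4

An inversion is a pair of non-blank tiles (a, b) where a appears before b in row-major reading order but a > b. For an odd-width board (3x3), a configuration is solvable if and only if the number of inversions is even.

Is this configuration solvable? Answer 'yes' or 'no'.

Answer: no

Derivation:
Inversions (pairs i<j in row-major order where tile[i] > tile[j] > 0): 15
15 is odd, so the puzzle is not solvable.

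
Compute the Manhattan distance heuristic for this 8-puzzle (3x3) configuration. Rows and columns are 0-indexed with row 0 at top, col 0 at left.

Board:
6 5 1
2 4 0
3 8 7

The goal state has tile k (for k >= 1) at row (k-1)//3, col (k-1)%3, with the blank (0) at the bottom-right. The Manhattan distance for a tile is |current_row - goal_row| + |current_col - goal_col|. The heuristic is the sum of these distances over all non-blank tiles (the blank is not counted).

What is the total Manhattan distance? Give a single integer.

Answer: 15

Derivation:
Tile 6: at (0,0), goal (1,2), distance |0-1|+|0-2| = 3
Tile 5: at (0,1), goal (1,1), distance |0-1|+|1-1| = 1
Tile 1: at (0,2), goal (0,0), distance |0-0|+|2-0| = 2
Tile 2: at (1,0), goal (0,1), distance |1-0|+|0-1| = 2
Tile 4: at (1,1), goal (1,0), distance |1-1|+|1-0| = 1
Tile 3: at (2,0), goal (0,2), distance |2-0|+|0-2| = 4
Tile 8: at (2,1), goal (2,1), distance |2-2|+|1-1| = 0
Tile 7: at (2,2), goal (2,0), distance |2-2|+|2-0| = 2
Sum: 3 + 1 + 2 + 2 + 1 + 4 + 0 + 2 = 15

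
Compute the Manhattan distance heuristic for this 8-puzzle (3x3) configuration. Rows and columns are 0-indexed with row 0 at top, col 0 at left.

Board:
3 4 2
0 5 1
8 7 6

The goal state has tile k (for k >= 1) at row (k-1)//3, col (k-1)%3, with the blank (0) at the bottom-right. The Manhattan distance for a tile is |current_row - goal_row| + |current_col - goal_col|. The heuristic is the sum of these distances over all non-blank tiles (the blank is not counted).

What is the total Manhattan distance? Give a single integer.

Answer: 11

Derivation:
Tile 3: (0,0)->(0,2) = 2
Tile 4: (0,1)->(1,0) = 2
Tile 2: (0,2)->(0,1) = 1
Tile 5: (1,1)->(1,1) = 0
Tile 1: (1,2)->(0,0) = 3
Tile 8: (2,0)->(2,1) = 1
Tile 7: (2,1)->(2,0) = 1
Tile 6: (2,2)->(1,2) = 1
Sum: 2 + 2 + 1 + 0 + 3 + 1 + 1 + 1 = 11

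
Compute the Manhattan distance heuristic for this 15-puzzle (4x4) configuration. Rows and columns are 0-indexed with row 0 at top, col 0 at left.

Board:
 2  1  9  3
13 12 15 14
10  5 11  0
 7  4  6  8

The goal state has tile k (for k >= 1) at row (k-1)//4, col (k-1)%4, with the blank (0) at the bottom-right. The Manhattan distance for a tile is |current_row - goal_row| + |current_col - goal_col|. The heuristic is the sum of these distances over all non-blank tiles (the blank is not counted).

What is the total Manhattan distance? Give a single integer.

Answer: 35

Derivation:
Tile 2: (0,0)->(0,1) = 1
Tile 1: (0,1)->(0,0) = 1
Tile 9: (0,2)->(2,0) = 4
Tile 3: (0,3)->(0,2) = 1
Tile 13: (1,0)->(3,0) = 2
Tile 12: (1,1)->(2,3) = 3
Tile 15: (1,2)->(3,2) = 2
Tile 14: (1,3)->(3,1) = 4
Tile 10: (2,0)->(2,1) = 1
Tile 5: (2,1)->(1,0) = 2
Tile 11: (2,2)->(2,2) = 0
Tile 7: (3,0)->(1,2) = 4
Tile 4: (3,1)->(0,3) = 5
Tile 6: (3,2)->(1,1) = 3
Tile 8: (3,3)->(1,3) = 2
Sum: 1 + 1 + 4 + 1 + 2 + 3 + 2 + 4 + 1 + 2 + 0 + 4 + 5 + 3 + 2 = 35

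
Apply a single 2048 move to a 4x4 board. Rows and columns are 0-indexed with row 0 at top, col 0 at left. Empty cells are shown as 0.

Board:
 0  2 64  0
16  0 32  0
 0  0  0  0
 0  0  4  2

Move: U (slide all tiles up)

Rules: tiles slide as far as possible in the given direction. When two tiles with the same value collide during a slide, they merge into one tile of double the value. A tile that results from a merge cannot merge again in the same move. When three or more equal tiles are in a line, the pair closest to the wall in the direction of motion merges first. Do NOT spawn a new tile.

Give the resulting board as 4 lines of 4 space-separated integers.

Slide up:
col 0: [0, 16, 0, 0] -> [16, 0, 0, 0]
col 1: [2, 0, 0, 0] -> [2, 0, 0, 0]
col 2: [64, 32, 0, 4] -> [64, 32, 4, 0]
col 3: [0, 0, 0, 2] -> [2, 0, 0, 0]

Answer: 16  2 64  2
 0  0 32  0
 0  0  4  0
 0  0  0  0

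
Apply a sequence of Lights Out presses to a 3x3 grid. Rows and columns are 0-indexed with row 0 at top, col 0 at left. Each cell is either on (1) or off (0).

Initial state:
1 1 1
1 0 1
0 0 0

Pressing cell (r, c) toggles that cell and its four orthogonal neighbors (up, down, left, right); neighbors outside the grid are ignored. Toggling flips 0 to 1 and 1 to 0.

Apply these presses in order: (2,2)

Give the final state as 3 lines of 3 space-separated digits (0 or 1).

Answer: 1 1 1
1 0 0
0 1 1

Derivation:
After press 1 at (2,2):
1 1 1
1 0 0
0 1 1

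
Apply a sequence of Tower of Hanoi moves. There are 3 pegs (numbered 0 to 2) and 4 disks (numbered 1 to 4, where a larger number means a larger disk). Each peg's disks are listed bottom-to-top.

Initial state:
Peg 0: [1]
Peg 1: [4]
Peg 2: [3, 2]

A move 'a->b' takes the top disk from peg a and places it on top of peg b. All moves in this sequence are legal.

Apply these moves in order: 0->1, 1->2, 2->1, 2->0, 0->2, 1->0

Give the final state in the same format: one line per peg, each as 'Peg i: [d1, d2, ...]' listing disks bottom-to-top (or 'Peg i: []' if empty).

Answer: Peg 0: [1]
Peg 1: [4]
Peg 2: [3, 2]

Derivation:
After move 1 (0->1):
Peg 0: []
Peg 1: [4, 1]
Peg 2: [3, 2]

After move 2 (1->2):
Peg 0: []
Peg 1: [4]
Peg 2: [3, 2, 1]

After move 3 (2->1):
Peg 0: []
Peg 1: [4, 1]
Peg 2: [3, 2]

After move 4 (2->0):
Peg 0: [2]
Peg 1: [4, 1]
Peg 2: [3]

After move 5 (0->2):
Peg 0: []
Peg 1: [4, 1]
Peg 2: [3, 2]

After move 6 (1->0):
Peg 0: [1]
Peg 1: [4]
Peg 2: [3, 2]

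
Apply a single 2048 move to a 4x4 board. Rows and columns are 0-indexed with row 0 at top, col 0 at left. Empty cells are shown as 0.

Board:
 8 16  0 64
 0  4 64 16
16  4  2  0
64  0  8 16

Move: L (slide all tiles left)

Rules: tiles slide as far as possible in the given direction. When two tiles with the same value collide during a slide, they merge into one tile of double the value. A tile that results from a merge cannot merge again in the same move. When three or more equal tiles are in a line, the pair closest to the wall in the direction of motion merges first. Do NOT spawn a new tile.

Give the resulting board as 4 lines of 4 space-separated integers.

Slide left:
row 0: [8, 16, 0, 64] -> [8, 16, 64, 0]
row 1: [0, 4, 64, 16] -> [4, 64, 16, 0]
row 2: [16, 4, 2, 0] -> [16, 4, 2, 0]
row 3: [64, 0, 8, 16] -> [64, 8, 16, 0]

Answer:  8 16 64  0
 4 64 16  0
16  4  2  0
64  8 16  0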